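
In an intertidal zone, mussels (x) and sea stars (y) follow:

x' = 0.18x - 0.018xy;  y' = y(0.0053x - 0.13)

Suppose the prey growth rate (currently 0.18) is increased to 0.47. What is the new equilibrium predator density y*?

At the interior fixed point, setting dx/dt = 0 with x > 0 fixes y* = (prey growth rate)/(xy coefficient) — independent of the other coefficients.
With the change, y* = 0.47/0.018 = 26.1; it rises from 10.

y* ≈ 26.1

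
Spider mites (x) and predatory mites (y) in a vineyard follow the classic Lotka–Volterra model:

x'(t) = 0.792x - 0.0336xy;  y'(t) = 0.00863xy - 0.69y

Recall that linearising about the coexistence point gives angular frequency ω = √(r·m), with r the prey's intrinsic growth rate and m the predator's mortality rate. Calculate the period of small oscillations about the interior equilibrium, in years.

T ≈ 8.5 years

Here r = 0.792 and m = 0.69, so r·m = 0.546.
ω = √0.546 = 0.739 per year, hence T = 2π/ω ≈ 8.5 years.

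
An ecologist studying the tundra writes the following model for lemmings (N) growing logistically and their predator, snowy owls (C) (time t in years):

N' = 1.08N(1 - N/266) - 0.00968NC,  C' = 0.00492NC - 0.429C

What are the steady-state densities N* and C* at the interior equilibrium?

N* ≈ 87.2, C* ≈ 75

From dC/dt = 0 with C > 0: 0.00492N* = 0.429, so N* = 87.2.
Substitute into dN/dt = 0: 1.08(1 - 87.2/266) = 0.00968C*.
The bracket is 0.672, giving C* = 0.726/0.00968 = 75.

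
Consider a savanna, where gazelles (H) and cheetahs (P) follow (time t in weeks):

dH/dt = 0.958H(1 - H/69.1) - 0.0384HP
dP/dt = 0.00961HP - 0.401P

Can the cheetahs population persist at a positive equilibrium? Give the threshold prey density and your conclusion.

The predator equation gives dP/dt > 0 only when H > 0.401/0.00961 = 41.7.
Without the predator, H → K = 69.1. Since 69.1 > 41.7, the predator can invade and persist.

Threshold H = 41.7; K > 41.7, so yes, the predator persists.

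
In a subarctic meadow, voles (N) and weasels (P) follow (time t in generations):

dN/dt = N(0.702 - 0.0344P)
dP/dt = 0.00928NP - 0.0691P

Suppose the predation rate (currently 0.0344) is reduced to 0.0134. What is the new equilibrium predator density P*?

P* ≈ 52.4

At the interior fixed point, setting dN/dt = 0 with N > 0 fixes P* = (prey growth rate)/(NP coefficient) — independent of the other coefficients.
With the change, P* = 0.702/0.0134 = 52.4; it rises from 20.4.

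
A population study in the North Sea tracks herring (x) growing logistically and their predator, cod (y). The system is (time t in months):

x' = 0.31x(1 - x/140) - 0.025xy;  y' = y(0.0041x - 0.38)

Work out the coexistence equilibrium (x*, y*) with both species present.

From dy/dt = 0 with y > 0: 0.0041x* = 0.38, so x* = 92.7.
Substitute into dx/dt = 0: 0.31(1 - 92.7/140) = 0.025y*.
The bracket is 0.338, giving y* = 0.105/0.025 = 4.19.

x* ≈ 92.7, y* ≈ 4.19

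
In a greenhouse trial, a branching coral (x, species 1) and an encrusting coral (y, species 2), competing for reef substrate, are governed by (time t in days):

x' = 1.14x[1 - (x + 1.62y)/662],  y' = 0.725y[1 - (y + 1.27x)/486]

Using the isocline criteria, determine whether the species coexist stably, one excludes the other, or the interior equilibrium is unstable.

unstable coexistence (outcome depends on initial conditions)

Compare the nullcline intercepts: K1/α12 = 662/1.62 = 409 < K2 = 486; K2/α21 = 486/1.27 = 383 < K1 = 662.
Since both are reversed, neither can invade when rare; the interior point is a saddle.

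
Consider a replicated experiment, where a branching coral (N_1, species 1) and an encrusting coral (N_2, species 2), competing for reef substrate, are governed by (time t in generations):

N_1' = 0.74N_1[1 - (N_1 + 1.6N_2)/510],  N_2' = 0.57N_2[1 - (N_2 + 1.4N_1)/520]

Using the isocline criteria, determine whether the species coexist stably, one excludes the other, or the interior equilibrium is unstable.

Compare the nullcline intercepts: K1/α12 = 510/1.6 = 319 < K2 = 520; K2/α21 = 520/1.4 = 371 < K1 = 510.
Since both are reversed, neither can invade when rare; the interior point is a saddle.

unstable coexistence (outcome depends on initial conditions)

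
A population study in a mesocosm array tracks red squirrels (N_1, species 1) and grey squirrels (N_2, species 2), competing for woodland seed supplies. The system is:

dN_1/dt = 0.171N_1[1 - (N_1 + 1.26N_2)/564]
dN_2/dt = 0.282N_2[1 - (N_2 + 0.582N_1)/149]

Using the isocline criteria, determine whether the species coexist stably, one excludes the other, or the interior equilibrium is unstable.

Compare the nullcline intercepts: K1/α12 = 564/1.26 = 448 > K2 = 149; K2/α21 = 149/0.582 = 256 < K1 = 564.
Since the inequalities point opposite ways, species 1 can invade but species 2 cannot.

species 1 excludes species 2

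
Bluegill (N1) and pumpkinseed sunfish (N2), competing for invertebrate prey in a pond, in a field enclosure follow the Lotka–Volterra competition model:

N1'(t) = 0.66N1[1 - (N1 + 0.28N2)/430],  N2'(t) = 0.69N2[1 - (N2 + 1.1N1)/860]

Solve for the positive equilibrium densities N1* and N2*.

Setting both brackets to zero gives the nullclines N1 + 0.28N2 = 430 and 1.1N1 + N2 = 860.
Substituting N2 = 860 - 1.1N1 into the first: N1(1 - 0.28·1.1) = 430 - 0.28·860.
So N1* = 189/0.692 = 273, and then N2* = 860 - 1.1·273 = 559.

N1* ≈ 273, N2* ≈ 559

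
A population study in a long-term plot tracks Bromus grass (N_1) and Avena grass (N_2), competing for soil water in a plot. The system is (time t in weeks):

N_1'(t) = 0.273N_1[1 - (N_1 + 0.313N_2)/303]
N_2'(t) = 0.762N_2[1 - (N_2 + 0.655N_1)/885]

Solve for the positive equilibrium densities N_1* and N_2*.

Setting both brackets to zero gives the nullclines N_1 + 0.313N_2 = 303 and 0.655N_1 + N_2 = 885.
Substituting N_2 = 885 - 0.655N_1 into the first: N_1(1 - 0.313·0.655) = 303 - 0.313·885.
So N_1* = 26/0.795 = 32.7, and then N_2* = 885 - 0.655·32.7 = 864.

N_1* ≈ 32.7, N_2* ≈ 864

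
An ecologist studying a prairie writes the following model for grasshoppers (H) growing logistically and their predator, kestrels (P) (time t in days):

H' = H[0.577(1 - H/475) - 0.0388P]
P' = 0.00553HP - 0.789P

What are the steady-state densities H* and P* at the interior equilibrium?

H* ≈ 143, P* ≈ 10.4

From dP/dt = 0 with P > 0: 0.00553H* = 0.789, so H* = 143.
Substitute into dH/dt = 0: 0.577(1 - 143/475) = 0.0388P*.
The bracket is 0.7, giving P* = 0.404/0.0388 = 10.4.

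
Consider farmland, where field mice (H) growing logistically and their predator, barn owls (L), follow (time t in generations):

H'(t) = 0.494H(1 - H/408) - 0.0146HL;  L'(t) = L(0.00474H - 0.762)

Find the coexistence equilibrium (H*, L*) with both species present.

From dL/dt = 0 with L > 0: 0.00474H* = 0.762, so H* = 161.
Substitute into dH/dt = 0: 0.494(1 - 161/408) = 0.0146L*.
The bracket is 0.606, giving L* = 0.299/0.0146 = 20.5.

H* ≈ 161, L* ≈ 20.5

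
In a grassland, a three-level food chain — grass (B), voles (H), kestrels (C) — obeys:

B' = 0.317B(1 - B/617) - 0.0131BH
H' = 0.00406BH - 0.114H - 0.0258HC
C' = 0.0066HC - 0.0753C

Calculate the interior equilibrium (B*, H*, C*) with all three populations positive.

From dC/dt = 0: 0.0066H* = 0.0753, so H* = 11.4.
From dB/dt = 0: 0.317(1 - B*/617) = 0.0131·11.4, giving B* = 617·(1 - 0.471) = 326.
From dH/dt = 0: 0.00406·326 - 0.114 = 0.0258C*, so C* = 1.21/0.0258 = 46.9.

B* ≈ 326, H* ≈ 11.4, C* ≈ 46.9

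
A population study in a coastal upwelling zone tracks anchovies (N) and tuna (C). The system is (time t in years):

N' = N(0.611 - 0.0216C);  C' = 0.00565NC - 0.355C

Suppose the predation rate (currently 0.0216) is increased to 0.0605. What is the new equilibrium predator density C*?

At the interior fixed point, setting dN/dt = 0 with N > 0 fixes C* = (prey growth rate)/(NC coefficient) — independent of the other coefficients.
With the change, C* = 0.611/0.0605 = 10.1; it falls from 28.3.

C* ≈ 10.1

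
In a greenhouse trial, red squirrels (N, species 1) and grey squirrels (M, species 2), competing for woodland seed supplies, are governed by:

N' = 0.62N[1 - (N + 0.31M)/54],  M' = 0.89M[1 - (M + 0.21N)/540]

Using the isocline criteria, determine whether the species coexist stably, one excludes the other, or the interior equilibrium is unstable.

species 2 excludes species 1

Compare the nullcline intercepts: K1/α12 = 54/0.31 = 174 < K2 = 540; K2/α21 = 540/0.21 = 2570 > K1 = 54.
Since the inequalities point opposite ways, species 2 can invade but species 1 cannot.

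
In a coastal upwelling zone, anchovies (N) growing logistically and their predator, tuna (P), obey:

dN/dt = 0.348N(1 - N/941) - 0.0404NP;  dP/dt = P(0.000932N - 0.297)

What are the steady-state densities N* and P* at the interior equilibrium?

N* ≈ 319, P* ≈ 5.7

From dP/dt = 0 with P > 0: 0.000932N* = 0.297, so N* = 319.
Substitute into dN/dt = 0: 0.348(1 - 319/941) = 0.0404P*.
The bracket is 0.661, giving P* = 0.23/0.0404 = 5.7.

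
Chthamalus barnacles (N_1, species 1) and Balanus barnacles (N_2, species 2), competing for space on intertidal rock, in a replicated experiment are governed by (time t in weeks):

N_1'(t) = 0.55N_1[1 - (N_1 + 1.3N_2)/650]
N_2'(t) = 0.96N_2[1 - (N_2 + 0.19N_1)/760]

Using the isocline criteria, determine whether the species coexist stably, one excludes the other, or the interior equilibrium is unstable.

species 2 excludes species 1

Compare the nullcline intercepts: K1/α12 = 650/1.3 = 500 < K2 = 760; K2/α21 = 760/0.19 = 4000 > K1 = 650.
Since the inequalities point opposite ways, species 2 can invade but species 1 cannot.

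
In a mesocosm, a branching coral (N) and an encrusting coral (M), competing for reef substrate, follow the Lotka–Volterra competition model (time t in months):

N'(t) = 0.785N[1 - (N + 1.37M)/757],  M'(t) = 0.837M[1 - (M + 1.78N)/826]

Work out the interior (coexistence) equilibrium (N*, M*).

N* ≈ 260, M* ≈ 362

Setting both brackets to zero gives the nullclines N + 1.37M = 757 and 1.78N + M = 826.
Substituting M = 826 - 1.78N into the first: N(1 - 1.37·1.78) = 757 - 1.37·826.
So N* = -375/-1.44 = 260, and then M* = 826 - 1.78·260 = 362.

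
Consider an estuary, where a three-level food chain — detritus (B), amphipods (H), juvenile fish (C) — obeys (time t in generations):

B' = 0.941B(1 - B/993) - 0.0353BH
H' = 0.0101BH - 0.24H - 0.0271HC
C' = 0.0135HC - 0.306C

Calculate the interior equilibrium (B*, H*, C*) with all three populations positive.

B* ≈ 149, H* ≈ 22.7, C* ≈ 46.5

From dC/dt = 0: 0.0135H* = 0.306, so H* = 22.7.
From dB/dt = 0: 0.941(1 - B*/993) = 0.0353·22.7, giving B* = 993·(1 - 0.85) = 149.
From dH/dt = 0: 0.0101·149 - 0.24 = 0.0271C*, so C* = 1.26/0.0271 = 46.5.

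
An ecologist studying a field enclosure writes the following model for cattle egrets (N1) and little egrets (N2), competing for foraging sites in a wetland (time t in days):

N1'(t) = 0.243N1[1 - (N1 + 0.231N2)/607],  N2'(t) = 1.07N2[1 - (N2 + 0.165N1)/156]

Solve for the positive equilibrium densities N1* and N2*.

N1* ≈ 594, N2* ≈ 58.1

Setting both brackets to zero gives the nullclines N1 + 0.231N2 = 607 and 0.165N1 + N2 = 156.
Substituting N2 = 156 - 0.165N1 into the first: N1(1 - 0.231·0.165) = 607 - 0.231·156.
So N1* = 571/0.962 = 594, and then N2* = 156 - 0.165·594 = 58.1.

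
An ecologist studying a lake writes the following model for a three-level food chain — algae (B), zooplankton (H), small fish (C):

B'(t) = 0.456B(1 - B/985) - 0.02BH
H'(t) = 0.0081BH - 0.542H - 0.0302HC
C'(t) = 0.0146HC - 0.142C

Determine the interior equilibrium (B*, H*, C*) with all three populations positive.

B* ≈ 565, H* ≈ 9.73, C* ≈ 134

From dC/dt = 0: 0.0146H* = 0.142, so H* = 9.73.
From dB/dt = 0: 0.456(1 - B*/985) = 0.02·9.73, giving B* = 985·(1 - 0.427) = 565.
From dH/dt = 0: 0.0081·565 - 0.542 = 0.0302C*, so C* = 4.03/0.0302 = 134.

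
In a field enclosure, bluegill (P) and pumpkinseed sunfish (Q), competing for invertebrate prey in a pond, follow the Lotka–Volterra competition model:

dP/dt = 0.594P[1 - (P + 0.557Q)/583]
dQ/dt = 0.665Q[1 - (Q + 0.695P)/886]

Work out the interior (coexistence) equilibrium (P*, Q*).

Setting both brackets to zero gives the nullclines P + 0.557Q = 583 and 0.695P + Q = 886.
Substituting Q = 886 - 0.695P into the first: P(1 - 0.557·0.695) = 583 - 0.557·886.
So P* = 89.5/0.613 = 146, and then Q* = 886 - 0.695·146 = 785.

P* ≈ 146, Q* ≈ 785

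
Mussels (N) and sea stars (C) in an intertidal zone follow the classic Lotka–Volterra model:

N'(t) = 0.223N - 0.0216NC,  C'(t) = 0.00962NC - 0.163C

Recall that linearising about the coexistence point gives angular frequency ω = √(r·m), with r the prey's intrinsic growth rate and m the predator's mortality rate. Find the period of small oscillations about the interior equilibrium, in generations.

Here r = 0.223 and m = 0.163, so r·m = 0.0363.
ω = √0.0363 = 0.191 per generation, hence T = 2π/ω ≈ 33 generations.

T ≈ 33 generations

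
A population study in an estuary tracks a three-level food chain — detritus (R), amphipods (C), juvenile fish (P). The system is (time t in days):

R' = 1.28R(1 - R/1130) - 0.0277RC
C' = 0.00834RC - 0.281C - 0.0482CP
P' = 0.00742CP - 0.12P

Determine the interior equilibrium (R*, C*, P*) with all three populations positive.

R* ≈ 735, C* ≈ 16.2, P* ≈ 121

From dP/dt = 0: 0.00742C* = 0.12, so C* = 16.2.
From dR/dt = 0: 1.28(1 - R*/1130) = 0.0277·16.2, giving R* = 1130·(1 - 0.35) = 735.
From dC/dt = 0: 0.00834·735 - 0.281 = 0.0482P*, so P* = 5.84/0.0482 = 121.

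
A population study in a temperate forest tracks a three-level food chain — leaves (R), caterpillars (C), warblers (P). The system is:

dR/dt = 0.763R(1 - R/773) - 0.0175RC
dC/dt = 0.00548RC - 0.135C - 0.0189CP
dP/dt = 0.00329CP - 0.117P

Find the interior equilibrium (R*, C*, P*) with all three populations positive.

From dP/dt = 0: 0.00329C* = 0.117, so C* = 35.6.
From dR/dt = 0: 0.763(1 - R*/773) = 0.0175·35.6, giving R* = 773·(1 - 0.816) = 143.
From dC/dt = 0: 0.00548·143 - 0.135 = 0.0189P*, so P* = 0.646/0.0189 = 34.2.

R* ≈ 143, C* ≈ 35.6, P* ≈ 34.2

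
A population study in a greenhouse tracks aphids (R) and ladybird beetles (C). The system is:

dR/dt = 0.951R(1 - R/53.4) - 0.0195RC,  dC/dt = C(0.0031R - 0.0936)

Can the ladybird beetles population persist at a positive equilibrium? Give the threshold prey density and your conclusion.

Threshold R = 30.2; K > 30.2, so yes, the predator persists.

The predator equation gives dC/dt > 0 only when R > 0.0936/0.0031 = 30.2.
Without the predator, R → K = 53.4. Since 53.4 > 30.2, the predator can invade and persist.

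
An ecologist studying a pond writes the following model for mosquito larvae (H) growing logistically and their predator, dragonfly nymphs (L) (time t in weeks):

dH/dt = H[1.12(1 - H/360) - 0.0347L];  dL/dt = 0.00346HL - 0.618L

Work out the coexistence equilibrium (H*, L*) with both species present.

H* ≈ 179, L* ≈ 16.3

From dL/dt = 0 with L > 0: 0.00346H* = 0.618, so H* = 179.
Substitute into dH/dt = 0: 1.12(1 - 179/360) = 0.0347L*.
The bracket is 0.504, giving L* = 0.564/0.0347 = 16.3.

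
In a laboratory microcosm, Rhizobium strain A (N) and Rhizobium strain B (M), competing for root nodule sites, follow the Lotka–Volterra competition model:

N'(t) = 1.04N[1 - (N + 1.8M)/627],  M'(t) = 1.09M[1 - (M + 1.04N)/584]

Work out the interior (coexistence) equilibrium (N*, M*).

N* ≈ 486, M* ≈ 78.1

Setting both brackets to zero gives the nullclines N + 1.8M = 627 and 1.04N + M = 584.
Substituting M = 584 - 1.04N into the first: N(1 - 1.8·1.04) = 627 - 1.8·584.
So N* = -424/-0.872 = 486, and then M* = 584 - 1.04·486 = 78.1.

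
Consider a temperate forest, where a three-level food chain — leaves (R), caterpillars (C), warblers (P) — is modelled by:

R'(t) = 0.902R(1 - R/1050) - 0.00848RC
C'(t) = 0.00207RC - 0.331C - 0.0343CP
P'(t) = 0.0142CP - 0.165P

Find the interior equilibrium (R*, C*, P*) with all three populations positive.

R* ≈ 935, C* ≈ 11.6, P* ≈ 46.8

From dP/dt = 0: 0.0142C* = 0.165, so C* = 11.6.
From dR/dt = 0: 0.902(1 - R*/1050) = 0.00848·11.6, giving R* = 1050·(1 - 0.109) = 935.
From dC/dt = 0: 0.00207·935 - 0.331 = 0.0343P*, so P* = 1.61/0.0343 = 46.8.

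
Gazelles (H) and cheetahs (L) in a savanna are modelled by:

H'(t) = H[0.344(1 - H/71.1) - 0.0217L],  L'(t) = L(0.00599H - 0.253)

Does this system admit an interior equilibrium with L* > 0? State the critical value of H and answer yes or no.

Threshold H = 42.2; K > 42.2, so yes, the predator persists.

The predator equation gives dL/dt > 0 only when H > 0.253/0.00599 = 42.2.
Without the predator, H → K = 71.1. Since 71.1 > 42.2, the predator can invade and persist.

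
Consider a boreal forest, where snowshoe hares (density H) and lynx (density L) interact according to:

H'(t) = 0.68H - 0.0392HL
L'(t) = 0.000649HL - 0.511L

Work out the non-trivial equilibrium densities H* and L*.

Set dL/dt = 0 with L > 0: 0.000649H - 0.511 = 0, so H* = 0.511/0.000649 = 787.
Set dH/dt = 0 with H > 0: 0.68 - 0.0392L = 0, so L* = 0.68/0.0392 = 17.3.

H* ≈ 787, L* ≈ 17.3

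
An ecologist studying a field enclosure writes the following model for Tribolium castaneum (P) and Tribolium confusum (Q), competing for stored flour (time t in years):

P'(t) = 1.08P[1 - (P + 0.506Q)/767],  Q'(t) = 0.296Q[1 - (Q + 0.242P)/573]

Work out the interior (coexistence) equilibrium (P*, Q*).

P* ≈ 544, Q* ≈ 441

Setting both brackets to zero gives the nullclines P + 0.506Q = 767 and 0.242P + Q = 573.
Substituting Q = 573 - 0.242P into the first: P(1 - 0.506·0.242) = 767 - 0.506·573.
So P* = 477/0.878 = 544, and then Q* = 573 - 0.242·544 = 441.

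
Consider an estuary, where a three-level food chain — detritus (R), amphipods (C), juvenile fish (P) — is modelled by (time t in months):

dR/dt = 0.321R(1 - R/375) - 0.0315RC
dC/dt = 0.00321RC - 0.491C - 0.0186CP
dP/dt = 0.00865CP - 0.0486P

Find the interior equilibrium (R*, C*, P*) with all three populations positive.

From dP/dt = 0: 0.00865C* = 0.0486, so C* = 5.62.
From dR/dt = 0: 0.321(1 - R*/375) = 0.0315·5.62, giving R* = 375·(1 - 0.551) = 168.
From dC/dt = 0: 0.00321·168 - 0.491 = 0.0186P*, so P* = 0.0491/0.0186 = 2.64.

R* ≈ 168, C* ≈ 5.62, P* ≈ 2.64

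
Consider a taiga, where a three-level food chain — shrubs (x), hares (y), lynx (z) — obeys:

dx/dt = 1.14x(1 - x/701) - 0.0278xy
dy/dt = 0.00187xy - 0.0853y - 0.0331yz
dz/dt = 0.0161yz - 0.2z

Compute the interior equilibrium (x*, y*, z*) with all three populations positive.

From dz/dt = 0: 0.0161y* = 0.2, so y* = 12.4.
From dx/dt = 0: 1.14(1 - x*/701) = 0.0278·12.4, giving x* = 701·(1 - 0.303) = 489.
From dy/dt = 0: 0.00187·489 - 0.0853 = 0.0331z*, so z* = 0.828/0.0331 = 25.

x* ≈ 489, y* ≈ 12.4, z* ≈ 25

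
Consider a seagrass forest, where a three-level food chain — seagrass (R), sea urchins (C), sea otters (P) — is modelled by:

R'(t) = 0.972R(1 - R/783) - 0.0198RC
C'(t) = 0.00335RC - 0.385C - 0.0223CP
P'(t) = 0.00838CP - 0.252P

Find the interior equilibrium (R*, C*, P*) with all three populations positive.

R* ≈ 303, C* ≈ 30.1, P* ≈ 28.3

From dP/dt = 0: 0.00838C* = 0.252, so C* = 30.1.
From dR/dt = 0: 0.972(1 - R*/783) = 0.0198·30.1, giving R* = 783·(1 - 0.613) = 303.
From dC/dt = 0: 0.00335·303 - 0.385 = 0.0223P*, so P* = 0.631/0.0223 = 28.3.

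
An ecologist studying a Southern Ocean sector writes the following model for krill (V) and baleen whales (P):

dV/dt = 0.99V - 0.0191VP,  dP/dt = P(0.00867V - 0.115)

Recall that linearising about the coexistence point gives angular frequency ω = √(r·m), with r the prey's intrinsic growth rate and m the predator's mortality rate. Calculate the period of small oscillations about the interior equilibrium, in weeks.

T ≈ 18.6 weeks

Here r = 0.99 and m = 0.115, so r·m = 0.114.
ω = √0.114 = 0.337 per week, hence T = 2π/ω ≈ 18.6 weeks.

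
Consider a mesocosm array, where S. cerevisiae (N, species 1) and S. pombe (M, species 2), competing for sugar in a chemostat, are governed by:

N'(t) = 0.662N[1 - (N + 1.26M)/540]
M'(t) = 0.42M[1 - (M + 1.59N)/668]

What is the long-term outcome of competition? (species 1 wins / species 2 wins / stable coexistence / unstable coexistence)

Compare the nullcline intercepts: K1/α12 = 540/1.26 = 429 < K2 = 668; K2/α21 = 668/1.59 = 420 < K1 = 540.
Since both are reversed, neither can invade when rare; the interior point is a saddle.

unstable coexistence (outcome depends on initial conditions)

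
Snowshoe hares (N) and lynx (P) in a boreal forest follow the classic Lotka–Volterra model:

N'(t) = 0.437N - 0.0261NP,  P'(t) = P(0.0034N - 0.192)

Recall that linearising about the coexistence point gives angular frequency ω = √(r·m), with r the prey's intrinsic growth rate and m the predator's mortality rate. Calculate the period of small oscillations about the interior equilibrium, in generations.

Here r = 0.437 and m = 0.192, so r·m = 0.0839.
ω = √0.0839 = 0.29 per generation, hence T = 2π/ω ≈ 21.7 generations.

T ≈ 21.7 generations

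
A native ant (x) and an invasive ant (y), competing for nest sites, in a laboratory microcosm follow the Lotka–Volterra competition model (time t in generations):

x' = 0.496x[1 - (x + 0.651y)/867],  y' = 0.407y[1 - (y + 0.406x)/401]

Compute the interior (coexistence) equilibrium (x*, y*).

Setting both brackets to zero gives the nullclines x + 0.651y = 867 and 0.406x + y = 401.
Substituting y = 401 - 0.406x into the first: x(1 - 0.651·0.406) = 867 - 0.651·401.
So x* = 606/0.736 = 824, and then y* = 401 - 0.406·824 = 66.6.

x* ≈ 824, y* ≈ 66.6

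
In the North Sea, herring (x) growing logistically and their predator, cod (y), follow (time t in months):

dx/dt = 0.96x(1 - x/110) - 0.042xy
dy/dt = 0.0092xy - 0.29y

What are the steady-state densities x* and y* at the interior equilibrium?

x* ≈ 31.5, y* ≈ 16.3

From dy/dt = 0 with y > 0: 0.0092x* = 0.29, so x* = 31.5.
Substitute into dx/dt = 0: 0.96(1 - 31.5/110) = 0.042y*.
The bracket is 0.713, giving y* = 0.685/0.042 = 16.3.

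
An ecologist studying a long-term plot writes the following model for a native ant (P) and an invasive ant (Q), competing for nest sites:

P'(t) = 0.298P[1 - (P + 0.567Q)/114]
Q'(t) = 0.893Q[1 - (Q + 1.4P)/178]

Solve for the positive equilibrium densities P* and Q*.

P* ≈ 63.4, Q* ≈ 89.2

Setting both brackets to zero gives the nullclines P + 0.567Q = 114 and 1.4P + Q = 178.
Substituting Q = 178 - 1.4P into the first: P(1 - 0.567·1.4) = 114 - 0.567·178.
So P* = 13.1/0.206 = 63.4, and then Q* = 178 - 1.4·63.4 = 89.2.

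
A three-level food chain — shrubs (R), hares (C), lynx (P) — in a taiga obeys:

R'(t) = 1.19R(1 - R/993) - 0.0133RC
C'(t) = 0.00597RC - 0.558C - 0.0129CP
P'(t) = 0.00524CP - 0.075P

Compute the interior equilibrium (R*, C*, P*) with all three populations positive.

From dP/dt = 0: 0.00524C* = 0.075, so C* = 14.3.
From dR/dt = 0: 1.19(1 - R*/993) = 0.0133·14.3, giving R* = 993·(1 - 0.16) = 834.
From dC/dt = 0: 0.00597·834 - 0.558 = 0.0129P*, so P* = 4.42/0.0129 = 343.

R* ≈ 834, C* ≈ 14.3, P* ≈ 343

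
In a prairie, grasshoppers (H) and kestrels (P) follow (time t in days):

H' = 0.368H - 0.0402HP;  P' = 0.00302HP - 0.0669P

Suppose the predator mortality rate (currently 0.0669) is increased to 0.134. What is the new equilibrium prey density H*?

H* ≈ 44.4

At the interior fixed point, setting dP/dt = 0 with P > 0 fixes H* = (predator death rate)/(HP coefficient) — independent of the other coefficients.
With the change, H* = 0.134/0.00302 = 44.4; it rises from 22.2.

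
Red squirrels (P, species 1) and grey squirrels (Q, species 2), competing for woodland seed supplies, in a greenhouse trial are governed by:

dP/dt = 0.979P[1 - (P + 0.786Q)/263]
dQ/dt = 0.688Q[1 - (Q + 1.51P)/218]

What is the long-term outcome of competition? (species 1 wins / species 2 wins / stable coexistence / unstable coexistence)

species 1 excludes species 2

Compare the nullcline intercepts: K1/α12 = 263/0.786 = 335 > K2 = 218; K2/α21 = 218/1.51 = 144 < K1 = 263.
Since the inequalities point opposite ways, species 1 can invade but species 2 cannot.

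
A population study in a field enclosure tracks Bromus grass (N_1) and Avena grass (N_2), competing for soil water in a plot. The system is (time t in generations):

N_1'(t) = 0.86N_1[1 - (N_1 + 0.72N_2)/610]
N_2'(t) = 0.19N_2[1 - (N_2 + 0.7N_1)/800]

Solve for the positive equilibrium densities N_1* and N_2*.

N_1* ≈ 68.5, N_2* ≈ 752

Setting both brackets to zero gives the nullclines N_1 + 0.72N_2 = 610 and 0.7N_1 + N_2 = 800.
Substituting N_2 = 800 - 0.7N_1 into the first: N_1(1 - 0.72·0.7) = 610 - 0.72·800.
So N_1* = 34/0.496 = 68.5, and then N_2* = 800 - 0.7·68.5 = 752.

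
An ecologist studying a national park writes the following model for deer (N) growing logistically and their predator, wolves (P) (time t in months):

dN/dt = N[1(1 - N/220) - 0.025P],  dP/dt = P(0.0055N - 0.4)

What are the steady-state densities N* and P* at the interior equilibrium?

From dP/dt = 0 with P > 0: 0.0055N* = 0.4, so N* = 72.7.
Substitute into dN/dt = 0: 1(1 - 72.7/220) = 0.025P*.
The bracket is 0.669, giving P* = 0.669/0.025 = 26.8.

N* ≈ 72.7, P* ≈ 26.8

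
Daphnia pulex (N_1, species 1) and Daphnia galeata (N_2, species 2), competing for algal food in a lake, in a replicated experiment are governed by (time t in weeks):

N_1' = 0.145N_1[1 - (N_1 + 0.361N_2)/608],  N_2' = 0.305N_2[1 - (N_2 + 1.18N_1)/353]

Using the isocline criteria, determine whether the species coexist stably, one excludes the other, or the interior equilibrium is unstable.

species 1 excludes species 2

Compare the nullcline intercepts: K1/α12 = 608/0.361 = 1680 > K2 = 353; K2/α21 = 353/1.18 = 299 < K1 = 608.
Since the inequalities point opposite ways, species 1 can invade but species 2 cannot.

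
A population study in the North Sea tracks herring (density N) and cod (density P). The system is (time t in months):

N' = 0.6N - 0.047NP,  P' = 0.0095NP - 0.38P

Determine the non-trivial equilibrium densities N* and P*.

Set dP/dt = 0 with P > 0: 0.0095N - 0.38 = 0, so N* = 0.38/0.0095 = 40.
Set dN/dt = 0 with N > 0: 0.6 - 0.047P = 0, so P* = 0.6/0.047 = 12.8.

N* ≈ 40, P* ≈ 12.8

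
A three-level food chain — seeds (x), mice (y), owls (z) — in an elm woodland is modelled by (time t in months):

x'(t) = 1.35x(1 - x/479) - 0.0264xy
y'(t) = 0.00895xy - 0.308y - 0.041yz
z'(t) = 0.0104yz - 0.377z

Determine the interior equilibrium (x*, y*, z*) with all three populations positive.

From dz/dt = 0: 0.0104y* = 0.377, so y* = 36.2.
From dx/dt = 0: 1.35(1 - x*/479) = 0.0264·36.2, giving x* = 479·(1 - 0.709) = 139.
From dy/dt = 0: 0.00895·139 - 0.308 = 0.041z*, so z* = 0.94/0.041 = 22.9.

x* ≈ 139, y* ≈ 36.2, z* ≈ 22.9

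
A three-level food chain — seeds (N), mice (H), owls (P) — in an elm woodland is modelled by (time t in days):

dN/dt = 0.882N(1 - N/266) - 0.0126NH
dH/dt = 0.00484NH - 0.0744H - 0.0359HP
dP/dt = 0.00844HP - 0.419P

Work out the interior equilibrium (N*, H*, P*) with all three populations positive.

From dP/dt = 0: 0.00844H* = 0.419, so H* = 49.6.
From dN/dt = 0: 0.882(1 - N*/266) = 0.0126·49.6, giving N* = 266·(1 - 0.709) = 77.4.
From dH/dt = 0: 0.00484·77.4 - 0.0744 = 0.0359P*, so P* = 0.3/0.0359 = 8.36.

N* ≈ 77.4, H* ≈ 49.6, P* ≈ 8.36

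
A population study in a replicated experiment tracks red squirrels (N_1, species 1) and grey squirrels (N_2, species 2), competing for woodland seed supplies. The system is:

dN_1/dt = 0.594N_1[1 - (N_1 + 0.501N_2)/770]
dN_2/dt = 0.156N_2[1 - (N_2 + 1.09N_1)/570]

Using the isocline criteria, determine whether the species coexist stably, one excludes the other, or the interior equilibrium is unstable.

species 1 excludes species 2

Compare the nullcline intercepts: K1/α12 = 770/0.501 = 1540 > K2 = 570; K2/α21 = 570/1.09 = 523 < K1 = 770.
Since the inequalities point opposite ways, species 1 can invade but species 2 cannot.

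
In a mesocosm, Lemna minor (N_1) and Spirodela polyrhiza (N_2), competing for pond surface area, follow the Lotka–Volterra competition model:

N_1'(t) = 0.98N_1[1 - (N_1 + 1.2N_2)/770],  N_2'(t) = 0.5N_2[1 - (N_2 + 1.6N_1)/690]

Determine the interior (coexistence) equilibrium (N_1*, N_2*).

N_1* ≈ 63, N_2* ≈ 589

Setting both brackets to zero gives the nullclines N_1 + 1.2N_2 = 770 and 1.6N_1 + N_2 = 690.
Substituting N_2 = 690 - 1.6N_1 into the first: N_1(1 - 1.2·1.6) = 770 - 1.2·690.
So N_1* = -58/-0.92 = 63, and then N_2* = 690 - 1.6·63 = 589.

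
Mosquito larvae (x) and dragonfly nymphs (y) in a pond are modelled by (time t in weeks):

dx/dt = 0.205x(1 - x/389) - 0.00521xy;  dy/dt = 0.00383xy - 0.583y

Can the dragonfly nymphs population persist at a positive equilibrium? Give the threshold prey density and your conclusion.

Threshold x = 152; K > 152, so yes, the predator persists.

The predator equation gives dy/dt > 0 only when x > 0.583/0.00383 = 152.
Without the predator, x → K = 389. Since 389 > 152, the predator can invade and persist.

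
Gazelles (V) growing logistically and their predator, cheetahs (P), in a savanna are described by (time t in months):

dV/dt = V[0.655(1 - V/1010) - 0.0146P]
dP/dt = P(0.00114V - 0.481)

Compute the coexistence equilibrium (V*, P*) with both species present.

V* ≈ 422, P* ≈ 26.1

From dP/dt = 0 with P > 0: 0.00114V* = 0.481, so V* = 422.
Substitute into dV/dt = 0: 0.655(1 - 422/1010) = 0.0146P*.
The bracket is 0.582, giving P* = 0.381/0.0146 = 26.1.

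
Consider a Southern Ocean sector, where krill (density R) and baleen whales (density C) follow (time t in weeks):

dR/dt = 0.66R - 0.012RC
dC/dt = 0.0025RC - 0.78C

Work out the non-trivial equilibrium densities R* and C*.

Set dC/dt = 0 with C > 0: 0.0025R - 0.78 = 0, so R* = 0.78/0.0025 = 312.
Set dR/dt = 0 with R > 0: 0.66 - 0.012C = 0, so C* = 0.66/0.012 = 55.

R* ≈ 312, C* ≈ 55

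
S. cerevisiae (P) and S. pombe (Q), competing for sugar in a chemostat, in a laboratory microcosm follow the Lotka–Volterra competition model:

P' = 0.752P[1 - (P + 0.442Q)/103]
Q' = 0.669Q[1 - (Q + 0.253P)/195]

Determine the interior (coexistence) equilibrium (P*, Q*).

Setting both brackets to zero gives the nullclines P + 0.442Q = 103 and 0.253P + Q = 195.
Substituting Q = 195 - 0.253P into the first: P(1 - 0.442·0.253) = 103 - 0.442·195.
So P* = 16.8/0.888 = 18.9, and then Q* = 195 - 0.253·18.9 = 190.

P* ≈ 18.9, Q* ≈ 190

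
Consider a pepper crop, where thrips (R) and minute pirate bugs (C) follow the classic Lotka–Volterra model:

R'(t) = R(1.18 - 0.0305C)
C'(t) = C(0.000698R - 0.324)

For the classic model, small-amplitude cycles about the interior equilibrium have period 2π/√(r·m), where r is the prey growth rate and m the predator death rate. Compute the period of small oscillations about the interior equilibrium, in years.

T ≈ 10.2 years

Here r = 1.18 and m = 0.324, so r·m = 0.382.
ω = √0.382 = 0.618 per year, hence T = 2π/ω ≈ 10.2 years.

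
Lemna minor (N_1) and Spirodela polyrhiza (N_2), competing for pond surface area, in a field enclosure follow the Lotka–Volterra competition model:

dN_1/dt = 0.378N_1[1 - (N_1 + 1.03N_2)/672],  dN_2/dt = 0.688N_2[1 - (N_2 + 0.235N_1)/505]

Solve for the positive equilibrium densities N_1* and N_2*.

N_1* ≈ 200, N_2* ≈ 458

Setting both brackets to zero gives the nullclines N_1 + 1.03N_2 = 672 and 0.235N_1 + N_2 = 505.
Substituting N_2 = 505 - 0.235N_1 into the first: N_1(1 - 1.03·0.235) = 672 - 1.03·505.
So N_1* = 152/0.758 = 200, and then N_2* = 505 - 0.235·200 = 458.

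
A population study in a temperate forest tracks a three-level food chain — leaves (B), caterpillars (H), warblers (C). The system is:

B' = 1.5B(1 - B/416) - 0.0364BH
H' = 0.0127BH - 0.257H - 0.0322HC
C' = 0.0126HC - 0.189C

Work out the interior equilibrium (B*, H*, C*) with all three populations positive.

From dC/dt = 0: 0.0126H* = 0.189, so H* = 15.
From dB/dt = 0: 1.5(1 - B*/416) = 0.0364·15, giving B* = 416·(1 - 0.364) = 265.
From dH/dt = 0: 0.0127·265 - 0.257 = 0.0322C*, so C* = 3.1/0.0322 = 96.4.

B* ≈ 265, H* ≈ 15, C* ≈ 96.4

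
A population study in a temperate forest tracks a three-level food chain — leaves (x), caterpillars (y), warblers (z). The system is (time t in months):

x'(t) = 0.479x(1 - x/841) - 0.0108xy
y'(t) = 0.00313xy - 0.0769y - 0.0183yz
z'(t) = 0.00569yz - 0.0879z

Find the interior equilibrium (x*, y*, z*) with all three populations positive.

From dz/dt = 0: 0.00569y* = 0.0879, so y* = 15.4.
From dx/dt = 0: 0.479(1 - x*/841) = 0.0108·15.4, giving x* = 841·(1 - 0.348) = 548.
From dy/dt = 0: 0.00313·548 - 0.0769 = 0.0183z*, so z* = 1.64/0.0183 = 89.5.

x* ≈ 548, y* ≈ 15.4, z* ≈ 89.5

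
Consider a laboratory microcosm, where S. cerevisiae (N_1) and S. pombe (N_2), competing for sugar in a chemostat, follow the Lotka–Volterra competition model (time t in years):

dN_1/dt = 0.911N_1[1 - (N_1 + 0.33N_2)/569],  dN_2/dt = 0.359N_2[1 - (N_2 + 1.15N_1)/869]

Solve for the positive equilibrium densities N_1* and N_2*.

N_1* ≈ 455, N_2* ≈ 346

Setting both brackets to zero gives the nullclines N_1 + 0.33N_2 = 569 and 1.15N_1 + N_2 = 869.
Substituting N_2 = 869 - 1.15N_1 into the first: N_1(1 - 0.33·1.15) = 569 - 0.33·869.
So N_1* = 282/0.621 = 455, and then N_2* = 869 - 1.15·455 = 346.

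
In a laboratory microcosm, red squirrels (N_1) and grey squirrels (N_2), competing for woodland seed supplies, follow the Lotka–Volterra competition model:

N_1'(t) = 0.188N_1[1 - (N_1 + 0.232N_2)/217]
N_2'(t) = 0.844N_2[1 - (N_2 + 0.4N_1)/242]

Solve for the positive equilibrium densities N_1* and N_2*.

Setting both brackets to zero gives the nullclines N_1 + 0.232N_2 = 217 and 0.4N_1 + N_2 = 242.
Substituting N_2 = 242 - 0.4N_1 into the first: N_1(1 - 0.232·0.4) = 217 - 0.232·242.
So N_1* = 161/0.907 = 177, and then N_2* = 242 - 0.4·177 = 171.

N_1* ≈ 177, N_2* ≈ 171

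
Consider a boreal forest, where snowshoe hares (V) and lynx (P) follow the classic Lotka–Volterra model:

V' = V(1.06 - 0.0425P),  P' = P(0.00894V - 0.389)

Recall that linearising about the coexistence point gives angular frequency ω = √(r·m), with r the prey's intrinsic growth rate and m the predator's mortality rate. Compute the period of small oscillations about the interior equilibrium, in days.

T ≈ 9.78 days

Here r = 1.06 and m = 0.389, so r·m = 0.412.
ω = √0.412 = 0.642 per day, hence T = 2π/ω ≈ 9.78 days.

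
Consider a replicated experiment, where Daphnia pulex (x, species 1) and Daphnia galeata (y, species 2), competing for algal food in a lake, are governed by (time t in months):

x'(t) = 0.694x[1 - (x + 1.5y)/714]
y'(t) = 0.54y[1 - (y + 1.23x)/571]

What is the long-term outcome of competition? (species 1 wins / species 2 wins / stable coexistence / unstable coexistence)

unstable coexistence (outcome depends on initial conditions)

Compare the nullcline intercepts: K1/α12 = 714/1.5 = 476 < K2 = 571; K2/α21 = 571/1.23 = 464 < K1 = 714.
Since both are reversed, neither can invade when rare; the interior point is a saddle.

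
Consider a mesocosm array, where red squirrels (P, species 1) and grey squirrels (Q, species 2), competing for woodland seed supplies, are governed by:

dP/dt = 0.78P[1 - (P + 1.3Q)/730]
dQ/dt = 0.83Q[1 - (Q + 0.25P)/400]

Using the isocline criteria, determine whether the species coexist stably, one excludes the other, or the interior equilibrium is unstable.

Compare the nullcline intercepts: K1/α12 = 730/1.3 = 562 > K2 = 400; K2/α21 = 400/0.25 = 1600 > K1 = 730.
Since both inequalities hold, each species can invade when rare, so the interior equilibrium is stable.

stable coexistence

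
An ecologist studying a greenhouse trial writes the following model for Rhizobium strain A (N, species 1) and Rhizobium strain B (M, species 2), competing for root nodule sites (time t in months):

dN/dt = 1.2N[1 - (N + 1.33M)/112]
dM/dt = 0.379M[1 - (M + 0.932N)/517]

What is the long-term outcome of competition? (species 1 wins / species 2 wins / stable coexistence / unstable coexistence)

Compare the nullcline intercepts: K1/α12 = 112/1.33 = 84.2 < K2 = 517; K2/α21 = 517/0.932 = 555 > K1 = 112.
Since the inequalities point opposite ways, species 2 can invade but species 1 cannot.

species 2 excludes species 1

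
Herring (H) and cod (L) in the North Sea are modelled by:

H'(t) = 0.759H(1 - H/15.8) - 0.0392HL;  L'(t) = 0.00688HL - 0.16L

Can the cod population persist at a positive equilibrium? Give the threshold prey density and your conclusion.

Threshold H = 23.3; K < 23.3, so no, the predator goes extinct.

The predator equation gives dL/dt > 0 only when H > 0.16/0.00688 = 23.3.
Without the predator, H → K = 15.8. Since 15.8 < 23.3, the predator cannot invade.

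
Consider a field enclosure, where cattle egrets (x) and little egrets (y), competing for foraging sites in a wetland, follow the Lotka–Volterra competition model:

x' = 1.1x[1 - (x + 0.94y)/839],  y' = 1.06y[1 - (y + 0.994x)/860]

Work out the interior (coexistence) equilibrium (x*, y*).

x* ≈ 466, y* ≈ 397

Setting both brackets to zero gives the nullclines x + 0.94y = 839 and 0.994x + y = 860.
Substituting y = 860 - 0.994x into the first: x(1 - 0.94·0.994) = 839 - 0.94·860.
So x* = 30.6/0.0656 = 466, and then y* = 860 - 0.994·466 = 397.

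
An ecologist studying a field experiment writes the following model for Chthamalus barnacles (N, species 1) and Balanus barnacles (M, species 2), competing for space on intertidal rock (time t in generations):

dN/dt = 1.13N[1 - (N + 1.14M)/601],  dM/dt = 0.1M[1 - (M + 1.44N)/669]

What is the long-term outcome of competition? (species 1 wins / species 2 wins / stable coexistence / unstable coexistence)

unstable coexistence (outcome depends on initial conditions)

Compare the nullcline intercepts: K1/α12 = 601/1.14 = 527 < K2 = 669; K2/α21 = 669/1.44 = 465 < K1 = 601.
Since both are reversed, neither can invade when rare; the interior point is a saddle.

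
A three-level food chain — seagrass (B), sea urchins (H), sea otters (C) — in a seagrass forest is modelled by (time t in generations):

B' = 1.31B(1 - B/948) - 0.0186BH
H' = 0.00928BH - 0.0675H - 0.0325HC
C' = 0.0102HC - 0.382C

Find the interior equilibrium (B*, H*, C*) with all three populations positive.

From dC/dt = 0: 0.0102H* = 0.382, so H* = 37.5.
From dB/dt = 0: 1.31(1 - B*/948) = 0.0186·37.5, giving B* = 948·(1 - 0.532) = 444.
From dH/dt = 0: 0.00928·444 - 0.0675 = 0.0325C*, so C* = 4.05/0.0325 = 125.

B* ≈ 444, H* ≈ 37.5, C* ≈ 125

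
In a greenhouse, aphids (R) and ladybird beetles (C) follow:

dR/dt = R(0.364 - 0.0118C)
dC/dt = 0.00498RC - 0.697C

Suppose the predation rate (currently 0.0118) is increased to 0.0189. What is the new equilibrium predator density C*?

C* ≈ 19.3

At the interior fixed point, setting dR/dt = 0 with R > 0 fixes C* = (prey growth rate)/(RC coefficient) — independent of the other coefficients.
With the change, C* = 0.364/0.0189 = 19.3; it falls from 30.8.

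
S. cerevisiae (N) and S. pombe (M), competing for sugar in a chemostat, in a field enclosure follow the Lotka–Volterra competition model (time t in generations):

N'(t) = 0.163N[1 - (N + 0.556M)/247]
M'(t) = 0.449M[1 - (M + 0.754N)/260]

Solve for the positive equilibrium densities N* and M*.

N* ≈ 176, M* ≈ 127

Setting both brackets to zero gives the nullclines N + 0.556M = 247 and 0.754N + M = 260.
Substituting M = 260 - 0.754N into the first: N(1 - 0.556·0.754) = 247 - 0.556·260.
So N* = 102/0.581 = 176, and then M* = 260 - 0.754·176 = 127.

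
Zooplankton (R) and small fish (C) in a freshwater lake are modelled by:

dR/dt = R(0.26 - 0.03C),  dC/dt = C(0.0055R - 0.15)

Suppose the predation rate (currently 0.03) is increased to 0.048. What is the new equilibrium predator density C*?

C* ≈ 5.42

At the interior fixed point, setting dR/dt = 0 with R > 0 fixes C* = (prey growth rate)/(RC coefficient) — independent of the other coefficients.
With the change, C* = 0.26/0.048 = 5.42; it falls from 8.67.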